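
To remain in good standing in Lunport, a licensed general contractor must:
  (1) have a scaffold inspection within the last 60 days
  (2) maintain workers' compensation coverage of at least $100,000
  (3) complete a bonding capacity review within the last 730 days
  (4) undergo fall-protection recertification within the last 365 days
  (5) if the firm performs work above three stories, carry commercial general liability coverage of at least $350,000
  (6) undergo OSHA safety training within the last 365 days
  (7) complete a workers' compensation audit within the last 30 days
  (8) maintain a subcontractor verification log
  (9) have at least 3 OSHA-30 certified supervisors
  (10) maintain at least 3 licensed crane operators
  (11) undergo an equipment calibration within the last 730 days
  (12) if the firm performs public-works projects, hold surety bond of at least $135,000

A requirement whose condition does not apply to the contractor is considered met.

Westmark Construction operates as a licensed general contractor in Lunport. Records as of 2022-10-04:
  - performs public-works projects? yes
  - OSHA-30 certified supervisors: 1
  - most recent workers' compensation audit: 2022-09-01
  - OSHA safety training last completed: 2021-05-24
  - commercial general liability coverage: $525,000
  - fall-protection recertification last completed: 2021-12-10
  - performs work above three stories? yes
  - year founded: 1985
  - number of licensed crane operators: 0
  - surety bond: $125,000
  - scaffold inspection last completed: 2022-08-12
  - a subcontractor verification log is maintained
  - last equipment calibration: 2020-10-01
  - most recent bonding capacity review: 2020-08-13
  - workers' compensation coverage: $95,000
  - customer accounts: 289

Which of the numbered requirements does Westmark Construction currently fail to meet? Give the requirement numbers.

2, 3, 6, 7, 9, 10, 11, 12

1. scaffold inspection 53 days ago vs limit 60 → met
2. workers' compensation coverage $95,000 < $100,000 → not met
3. bonding capacity review 782 days ago vs limit 730 → not met
4. fall-protection recertification 298 days ago vs limit 365 → met
5. condition 'performs work above three stories' holds; commercial general liability coverage $525,000 ≥ $350,000 → met
6. OSHA safety training 498 days ago vs limit 365 → not met
7. workers' compensation audit 33 days ago vs limit 30 → not met
8. subcontractor verification log present → met
9. OSHA-30 certified supervisors 1 < 3 → not met
10. licensed crane operators 0 < 3 → not met
11. equipment calibration 733 days ago vs limit 730 → not met
12. condition 'performs public-works projects' holds; surety bond $125,000 < $135,000 → not met
Not met: 2, 3, 6, 7, 9, 10, 11, 12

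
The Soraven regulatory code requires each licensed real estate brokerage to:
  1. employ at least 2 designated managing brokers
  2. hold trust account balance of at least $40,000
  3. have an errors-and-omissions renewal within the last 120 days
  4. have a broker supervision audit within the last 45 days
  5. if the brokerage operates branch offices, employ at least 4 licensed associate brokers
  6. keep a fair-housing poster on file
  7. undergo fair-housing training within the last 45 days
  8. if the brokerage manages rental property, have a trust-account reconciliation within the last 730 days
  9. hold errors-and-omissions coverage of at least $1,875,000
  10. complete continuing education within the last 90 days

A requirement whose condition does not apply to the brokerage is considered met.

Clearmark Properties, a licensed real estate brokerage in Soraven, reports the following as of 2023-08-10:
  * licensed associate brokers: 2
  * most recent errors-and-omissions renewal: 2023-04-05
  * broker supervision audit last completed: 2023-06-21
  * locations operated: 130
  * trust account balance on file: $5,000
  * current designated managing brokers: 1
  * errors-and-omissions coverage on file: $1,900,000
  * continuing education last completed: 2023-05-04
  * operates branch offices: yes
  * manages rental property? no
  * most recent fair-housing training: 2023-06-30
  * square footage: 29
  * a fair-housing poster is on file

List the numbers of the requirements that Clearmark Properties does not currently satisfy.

1, 2, 3, 4, 5, 10

1. designated managing brokers 1 < 2 → not met
2. trust account balance $5,000 < $40,000 → not met
3. errors-and-omissions renewal 127 days ago vs limit 120 → not met
4. broker supervision audit 50 days ago vs limit 45 → not met
5. condition 'operates branch offices' holds; licensed associate brokers 2 < 4 → not met
6. fair-housing poster present → met
7. fair-housing training 41 days ago vs limit 45 → met
8. condition 'manages rental property' does not hold → requirement n/a → met
9. errors-and-omissions coverage $1,900,000 ≥ $1,875,000 → met
10. continuing education 98 days ago vs limit 90 → not met
Not met: 1, 2, 3, 4, 5, 10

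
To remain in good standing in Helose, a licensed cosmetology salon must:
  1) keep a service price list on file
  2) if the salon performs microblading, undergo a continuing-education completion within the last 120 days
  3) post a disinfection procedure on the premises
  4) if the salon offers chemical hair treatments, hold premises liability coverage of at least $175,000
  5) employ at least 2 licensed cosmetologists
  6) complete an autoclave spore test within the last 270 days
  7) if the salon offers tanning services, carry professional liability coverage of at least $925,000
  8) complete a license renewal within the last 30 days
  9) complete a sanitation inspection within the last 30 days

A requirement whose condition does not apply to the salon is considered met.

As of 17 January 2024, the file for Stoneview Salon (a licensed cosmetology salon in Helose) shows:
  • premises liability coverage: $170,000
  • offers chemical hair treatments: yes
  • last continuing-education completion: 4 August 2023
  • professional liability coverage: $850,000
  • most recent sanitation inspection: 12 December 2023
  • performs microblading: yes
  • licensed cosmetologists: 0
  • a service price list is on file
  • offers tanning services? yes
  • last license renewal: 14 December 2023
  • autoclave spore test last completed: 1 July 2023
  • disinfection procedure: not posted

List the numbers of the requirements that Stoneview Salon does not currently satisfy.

1. service price list present → met
2. condition 'performs microblading' holds; continuing-education completion 166 days ago vs limit 120 → not met
3. disinfection procedure absent → not met
4. condition 'offers chemical hair treatments' holds; premises liability coverage $170,000 < $175,000 → not met
5. licensed cosmetologists 0 < 2 → not met
6. autoclave spore test 200 days ago vs limit 270 → met
7. condition 'offers tanning services' holds; professional liability coverage $850,000 < $925,000 → not met
8. license renewal 34 days ago vs limit 30 → not met
9. sanitation inspection 36 days ago vs limit 30 → not met
Not met: 2, 3, 4, 5, 7, 8, 9

2, 3, 4, 5, 7, 8, 9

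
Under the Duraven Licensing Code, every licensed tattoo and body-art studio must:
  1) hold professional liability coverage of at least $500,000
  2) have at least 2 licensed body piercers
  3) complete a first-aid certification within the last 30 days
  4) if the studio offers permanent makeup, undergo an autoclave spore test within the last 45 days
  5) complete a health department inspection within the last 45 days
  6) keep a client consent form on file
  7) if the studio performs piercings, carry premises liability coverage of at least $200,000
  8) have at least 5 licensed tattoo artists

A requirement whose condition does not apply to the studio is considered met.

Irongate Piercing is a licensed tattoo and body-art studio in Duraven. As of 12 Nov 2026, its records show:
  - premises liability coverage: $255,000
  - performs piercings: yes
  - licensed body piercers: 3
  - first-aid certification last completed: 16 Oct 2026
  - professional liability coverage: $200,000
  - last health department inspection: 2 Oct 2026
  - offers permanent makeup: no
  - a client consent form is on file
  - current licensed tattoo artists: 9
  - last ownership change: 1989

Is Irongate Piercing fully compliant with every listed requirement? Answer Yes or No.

No

1. professional liability coverage $200,000 < $500,000 → not met
2. licensed body piercers 3 ≥ 2 → met
3. first-aid certification 27 days ago vs limit 30 → met
4. condition 'offers permanent makeup' does not hold → requirement n/a → met
5. health department inspection 41 days ago vs limit 45 → met
6. client consent form present → met
7. condition 'performs piercings' holds; premises liability coverage $255,000 ≥ $200,000 → met
8. licensed tattoo artists 9 ≥ 5 → met
Not met: 1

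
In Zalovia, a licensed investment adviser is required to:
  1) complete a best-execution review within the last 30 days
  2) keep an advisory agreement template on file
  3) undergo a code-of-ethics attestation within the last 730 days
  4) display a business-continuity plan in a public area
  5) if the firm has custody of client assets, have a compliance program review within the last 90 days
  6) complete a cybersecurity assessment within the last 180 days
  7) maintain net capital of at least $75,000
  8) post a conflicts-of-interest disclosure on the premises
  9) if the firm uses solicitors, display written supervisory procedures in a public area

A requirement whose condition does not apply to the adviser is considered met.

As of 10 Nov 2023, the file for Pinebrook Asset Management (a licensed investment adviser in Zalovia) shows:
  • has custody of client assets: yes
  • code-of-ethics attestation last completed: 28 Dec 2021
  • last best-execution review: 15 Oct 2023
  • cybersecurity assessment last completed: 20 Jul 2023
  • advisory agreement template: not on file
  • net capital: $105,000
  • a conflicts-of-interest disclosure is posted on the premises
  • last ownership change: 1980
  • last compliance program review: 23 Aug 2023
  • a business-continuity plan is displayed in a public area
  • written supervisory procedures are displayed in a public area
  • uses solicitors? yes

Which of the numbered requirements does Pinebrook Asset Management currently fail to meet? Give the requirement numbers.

1. best-execution review 26 days ago vs limit 30 → met
2. advisory agreement template absent → not met
3. code-of-ethics attestation 682 days ago vs limit 730 → met
4. business-continuity plan present → met
5. condition 'has custody of client assets' holds; compliance program review 79 days ago vs limit 90 → met
6. cybersecurity assessment 113 days ago vs limit 180 → met
7. net capital $105,000 ≥ $75,000 → met
8. conflicts-of-interest disclosure present → met
9. condition 'uses solicitors' holds; written supervisory procedures present → met
Not met: 2

2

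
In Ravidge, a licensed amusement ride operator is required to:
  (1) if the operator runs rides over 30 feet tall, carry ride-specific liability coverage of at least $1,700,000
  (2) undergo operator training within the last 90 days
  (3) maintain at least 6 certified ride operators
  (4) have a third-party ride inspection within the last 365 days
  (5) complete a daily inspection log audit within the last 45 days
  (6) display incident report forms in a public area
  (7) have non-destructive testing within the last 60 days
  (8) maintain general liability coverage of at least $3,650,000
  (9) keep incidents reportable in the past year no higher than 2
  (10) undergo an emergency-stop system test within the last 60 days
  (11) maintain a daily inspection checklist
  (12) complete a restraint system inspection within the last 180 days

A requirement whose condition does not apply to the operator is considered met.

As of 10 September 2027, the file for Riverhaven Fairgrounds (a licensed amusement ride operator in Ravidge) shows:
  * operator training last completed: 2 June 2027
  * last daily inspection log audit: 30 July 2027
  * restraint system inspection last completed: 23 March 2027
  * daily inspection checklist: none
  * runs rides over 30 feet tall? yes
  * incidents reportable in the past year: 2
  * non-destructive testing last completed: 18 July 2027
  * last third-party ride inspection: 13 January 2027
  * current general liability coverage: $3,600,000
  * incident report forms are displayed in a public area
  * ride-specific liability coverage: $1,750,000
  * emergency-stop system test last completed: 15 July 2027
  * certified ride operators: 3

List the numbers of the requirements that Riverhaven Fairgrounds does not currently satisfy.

2, 3, 8, 11

1. condition 'runs rides over 30 feet tall' holds; ride-specific liability coverage $1,750,000 ≥ $1,700,000 → met
2. operator training 100 days ago vs limit 90 → not met
3. certified ride operators 3 < 6 → not met
4. third-party ride inspection 240 days ago vs limit 365 → met
5. daily inspection log audit 42 days ago vs limit 45 → met
6. incident report forms present → met
7. non-destructive testing 54 days ago vs limit 60 → met
8. general liability coverage $3,600,000 < $3,650,000 → not met
9. incidents reportable in the past year 2 ≤ 2 → met
10. emergency-stop system test 57 days ago vs limit 60 → met
11. daily inspection checklist absent → not met
12. restraint system inspection 171 days ago vs limit 180 → met
Not met: 2, 3, 8, 11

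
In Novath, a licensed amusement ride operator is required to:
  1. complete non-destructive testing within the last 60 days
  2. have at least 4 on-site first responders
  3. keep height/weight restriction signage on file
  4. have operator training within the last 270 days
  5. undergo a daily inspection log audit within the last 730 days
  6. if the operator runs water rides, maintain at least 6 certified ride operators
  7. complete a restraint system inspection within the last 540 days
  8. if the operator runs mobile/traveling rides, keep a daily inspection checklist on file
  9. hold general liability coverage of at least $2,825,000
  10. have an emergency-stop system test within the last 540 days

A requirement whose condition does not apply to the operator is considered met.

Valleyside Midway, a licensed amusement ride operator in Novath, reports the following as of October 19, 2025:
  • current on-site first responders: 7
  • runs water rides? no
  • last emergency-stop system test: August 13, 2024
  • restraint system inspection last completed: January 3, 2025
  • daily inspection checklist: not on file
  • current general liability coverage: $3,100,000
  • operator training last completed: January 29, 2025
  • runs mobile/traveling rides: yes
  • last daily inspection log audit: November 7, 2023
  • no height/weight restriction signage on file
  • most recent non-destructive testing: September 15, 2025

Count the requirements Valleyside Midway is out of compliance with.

2

1. non-destructive testing 34 days ago vs limit 60 → met
2. on-site first responders 7 ≥ 4 → met
3. height/weight restriction signage absent → not met
4. operator training 263 days ago vs limit 270 → met
5. daily inspection log audit 712 days ago vs limit 730 → met
6. condition 'runs water rides' does not hold → requirement n/a → met
7. restraint system inspection 289 days ago vs limit 540 → met
8. condition 'runs mobile/traveling rides' holds; daily inspection checklist absent → not met
9. general liability coverage $3,100,000 ≥ $2,825,000 → met
10. emergency-stop system test 432 days ago vs limit 540 → met
Not met: 2 of 10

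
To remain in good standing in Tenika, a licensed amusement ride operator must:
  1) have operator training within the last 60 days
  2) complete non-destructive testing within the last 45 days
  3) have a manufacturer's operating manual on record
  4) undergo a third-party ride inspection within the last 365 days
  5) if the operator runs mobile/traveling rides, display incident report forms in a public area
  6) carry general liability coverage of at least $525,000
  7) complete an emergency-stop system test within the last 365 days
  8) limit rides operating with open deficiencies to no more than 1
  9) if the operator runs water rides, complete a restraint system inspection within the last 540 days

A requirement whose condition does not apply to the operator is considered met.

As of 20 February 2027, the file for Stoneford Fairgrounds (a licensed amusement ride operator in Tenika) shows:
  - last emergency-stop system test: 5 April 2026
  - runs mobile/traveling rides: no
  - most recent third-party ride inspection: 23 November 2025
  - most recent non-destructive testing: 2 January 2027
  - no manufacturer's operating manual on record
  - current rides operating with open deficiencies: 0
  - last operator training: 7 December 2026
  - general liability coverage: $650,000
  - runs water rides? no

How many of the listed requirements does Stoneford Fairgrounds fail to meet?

1. operator training 75 days ago vs limit 60 → not met
2. non-destructive testing 49 days ago vs limit 45 → not met
3. manufacturer's operating manual absent → not met
4. third-party ride inspection 454 days ago vs limit 365 → not met
5. condition 'runs mobile/traveling rides' does not hold → requirement n/a → met
6. general liability coverage $650,000 ≥ $525,000 → met
7. emergency-stop system test 321 days ago vs limit 365 → met
8. rides operating with open deficiencies 0 ≤ 1 → met
9. condition 'runs water rides' does not hold → requirement n/a → met
Not met: 4 of 9

4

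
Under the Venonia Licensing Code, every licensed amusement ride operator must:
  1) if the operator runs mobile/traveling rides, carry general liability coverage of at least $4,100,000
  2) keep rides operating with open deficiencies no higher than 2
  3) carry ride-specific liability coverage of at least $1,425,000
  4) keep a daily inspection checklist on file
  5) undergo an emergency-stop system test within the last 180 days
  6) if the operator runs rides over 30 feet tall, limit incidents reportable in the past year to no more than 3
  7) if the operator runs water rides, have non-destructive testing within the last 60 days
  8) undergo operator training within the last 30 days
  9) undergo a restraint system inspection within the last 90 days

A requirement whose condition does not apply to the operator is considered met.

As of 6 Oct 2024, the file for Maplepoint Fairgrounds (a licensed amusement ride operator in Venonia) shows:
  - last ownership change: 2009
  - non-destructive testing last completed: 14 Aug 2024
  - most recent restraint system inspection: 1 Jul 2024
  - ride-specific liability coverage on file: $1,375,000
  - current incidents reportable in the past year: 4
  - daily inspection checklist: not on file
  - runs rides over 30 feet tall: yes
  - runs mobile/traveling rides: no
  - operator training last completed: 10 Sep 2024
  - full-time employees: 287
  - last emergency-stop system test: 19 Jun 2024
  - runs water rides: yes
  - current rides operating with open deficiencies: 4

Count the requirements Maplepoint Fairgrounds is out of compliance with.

1. condition 'runs mobile/traveling rides' does not hold → requirement n/a → met
2. rides operating with open deficiencies 4 > 2 → not met
3. ride-specific liability coverage $1,375,000 < $1,425,000 → not met
4. daily inspection checklist absent → not met
5. emergency-stop system test 109 days ago vs limit 180 → met
6. condition 'runs rides over 30 feet tall' holds; incidents reportable in the past year 4 > 3 → not met
7. condition 'runs water rides' holds; non-destructive testing 53 days ago vs limit 60 → met
8. operator training 26 days ago vs limit 30 → met
9. restraint system inspection 97 days ago vs limit 90 → not met
Not met: 5 of 9

5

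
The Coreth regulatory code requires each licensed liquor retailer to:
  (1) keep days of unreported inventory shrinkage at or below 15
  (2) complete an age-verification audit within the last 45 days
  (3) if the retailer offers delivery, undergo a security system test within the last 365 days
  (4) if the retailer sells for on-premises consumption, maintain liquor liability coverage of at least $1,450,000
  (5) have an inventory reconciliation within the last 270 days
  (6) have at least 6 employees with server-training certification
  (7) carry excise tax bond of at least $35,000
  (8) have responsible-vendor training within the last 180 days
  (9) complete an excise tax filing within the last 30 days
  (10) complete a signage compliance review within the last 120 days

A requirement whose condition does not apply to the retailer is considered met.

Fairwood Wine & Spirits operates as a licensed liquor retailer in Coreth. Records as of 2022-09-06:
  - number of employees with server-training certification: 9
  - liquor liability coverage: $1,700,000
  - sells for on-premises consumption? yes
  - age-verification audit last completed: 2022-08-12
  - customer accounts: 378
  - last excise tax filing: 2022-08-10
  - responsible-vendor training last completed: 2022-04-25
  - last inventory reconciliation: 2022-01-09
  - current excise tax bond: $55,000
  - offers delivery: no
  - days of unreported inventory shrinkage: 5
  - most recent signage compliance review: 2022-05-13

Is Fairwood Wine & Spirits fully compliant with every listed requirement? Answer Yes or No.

1. days of unreported inventory shrinkage 5 ≤ 15 → met
2. age-verification audit 25 days ago vs limit 45 → met
3. condition 'offers delivery' does not hold → requirement n/a → met
4. condition 'sells for on-premises consumption' holds; liquor liability coverage $1,700,000 ≥ $1,450,000 → met
5. inventory reconciliation 240 days ago vs limit 270 → met
6. employees with server-training certification 9 ≥ 6 → met
7. excise tax bond $55,000 ≥ $35,000 → met
8. responsible-vendor training 134 days ago vs limit 180 → met
9. excise tax filing 27 days ago vs limit 30 → met
10. signage compliance review 116 days ago vs limit 120 → met
All met.

Yes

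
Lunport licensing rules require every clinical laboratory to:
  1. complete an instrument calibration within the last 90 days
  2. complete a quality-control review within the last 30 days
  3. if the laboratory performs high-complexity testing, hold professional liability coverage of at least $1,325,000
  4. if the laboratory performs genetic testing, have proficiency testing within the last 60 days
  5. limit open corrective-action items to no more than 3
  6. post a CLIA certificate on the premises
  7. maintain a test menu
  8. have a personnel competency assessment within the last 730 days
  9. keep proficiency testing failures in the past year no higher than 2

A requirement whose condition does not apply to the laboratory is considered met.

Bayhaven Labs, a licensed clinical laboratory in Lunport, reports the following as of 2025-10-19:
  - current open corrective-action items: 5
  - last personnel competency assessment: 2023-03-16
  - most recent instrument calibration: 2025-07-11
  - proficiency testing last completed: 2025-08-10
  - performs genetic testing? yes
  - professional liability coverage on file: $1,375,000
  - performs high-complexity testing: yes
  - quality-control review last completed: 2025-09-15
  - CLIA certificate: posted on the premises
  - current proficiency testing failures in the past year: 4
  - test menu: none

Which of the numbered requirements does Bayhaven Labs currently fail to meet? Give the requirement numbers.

1, 2, 4, 5, 7, 8, 9

1. instrument calibration 100 days ago vs limit 90 → not met
2. quality-control review 34 days ago vs limit 30 → not met
3. condition 'performs high-complexity testing' holds; professional liability coverage $1,375,000 ≥ $1,325,000 → met
4. condition 'performs genetic testing' holds; proficiency testing 70 days ago vs limit 60 → not met
5. open corrective-action items 5 > 3 → not met
6. CLIA certificate present → met
7. test menu absent → not met
8. personnel competency assessment 948 days ago vs limit 730 → not met
9. proficiency testing failures in the past year 4 > 2 → not met
Not met: 1, 2, 4, 5, 7, 8, 9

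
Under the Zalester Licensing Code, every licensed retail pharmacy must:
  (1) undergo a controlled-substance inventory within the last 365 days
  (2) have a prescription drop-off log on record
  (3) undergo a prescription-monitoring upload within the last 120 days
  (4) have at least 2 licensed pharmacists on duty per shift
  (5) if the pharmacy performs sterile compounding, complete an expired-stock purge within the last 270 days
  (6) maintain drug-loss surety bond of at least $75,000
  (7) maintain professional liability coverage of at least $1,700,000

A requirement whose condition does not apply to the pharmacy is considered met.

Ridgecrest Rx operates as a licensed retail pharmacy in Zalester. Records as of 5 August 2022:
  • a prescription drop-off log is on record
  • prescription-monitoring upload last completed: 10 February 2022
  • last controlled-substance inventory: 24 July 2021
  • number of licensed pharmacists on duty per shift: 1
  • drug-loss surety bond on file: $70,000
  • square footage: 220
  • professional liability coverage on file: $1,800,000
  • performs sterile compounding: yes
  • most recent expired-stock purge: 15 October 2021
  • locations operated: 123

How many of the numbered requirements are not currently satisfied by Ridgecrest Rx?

5

1. controlled-substance inventory 377 days ago vs limit 365 → not met
2. prescription drop-off log present → met
3. prescription-monitoring upload 176 days ago vs limit 120 → not met
4. licensed pharmacists on duty per shift 1 < 2 → not met
5. condition 'performs sterile compounding' holds; expired-stock purge 294 days ago vs limit 270 → not met
6. drug-loss surety bond $70,000 < $75,000 → not met
7. professional liability coverage $1,800,000 ≥ $1,700,000 → met
Not met: 5 of 7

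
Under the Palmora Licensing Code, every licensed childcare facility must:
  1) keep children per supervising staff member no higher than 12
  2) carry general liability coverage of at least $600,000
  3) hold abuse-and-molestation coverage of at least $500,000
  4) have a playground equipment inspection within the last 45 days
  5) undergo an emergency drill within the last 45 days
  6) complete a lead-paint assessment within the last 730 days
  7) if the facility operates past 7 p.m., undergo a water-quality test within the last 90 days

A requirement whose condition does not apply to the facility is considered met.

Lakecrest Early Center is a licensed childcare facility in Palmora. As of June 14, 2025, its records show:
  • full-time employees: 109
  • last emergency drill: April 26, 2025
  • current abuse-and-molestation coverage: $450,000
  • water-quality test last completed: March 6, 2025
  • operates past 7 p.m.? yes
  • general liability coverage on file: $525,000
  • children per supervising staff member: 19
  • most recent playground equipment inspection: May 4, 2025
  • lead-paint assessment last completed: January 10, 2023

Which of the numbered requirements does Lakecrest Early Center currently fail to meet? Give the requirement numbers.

1, 2, 3, 5, 6, 7

1. children per supervising staff member 19 > 12 → not met
2. general liability coverage $525,000 < $600,000 → not met
3. abuse-and-molestation coverage $450,000 < $500,000 → not met
4. playground equipment inspection 41 days ago vs limit 45 → met
5. emergency drill 49 days ago vs limit 45 → not met
6. lead-paint assessment 886 days ago vs limit 730 → not met
7. condition 'operates past 7 p.m.' holds; water-quality test 100 days ago vs limit 90 → not met
Not met: 1, 2, 3, 5, 6, 7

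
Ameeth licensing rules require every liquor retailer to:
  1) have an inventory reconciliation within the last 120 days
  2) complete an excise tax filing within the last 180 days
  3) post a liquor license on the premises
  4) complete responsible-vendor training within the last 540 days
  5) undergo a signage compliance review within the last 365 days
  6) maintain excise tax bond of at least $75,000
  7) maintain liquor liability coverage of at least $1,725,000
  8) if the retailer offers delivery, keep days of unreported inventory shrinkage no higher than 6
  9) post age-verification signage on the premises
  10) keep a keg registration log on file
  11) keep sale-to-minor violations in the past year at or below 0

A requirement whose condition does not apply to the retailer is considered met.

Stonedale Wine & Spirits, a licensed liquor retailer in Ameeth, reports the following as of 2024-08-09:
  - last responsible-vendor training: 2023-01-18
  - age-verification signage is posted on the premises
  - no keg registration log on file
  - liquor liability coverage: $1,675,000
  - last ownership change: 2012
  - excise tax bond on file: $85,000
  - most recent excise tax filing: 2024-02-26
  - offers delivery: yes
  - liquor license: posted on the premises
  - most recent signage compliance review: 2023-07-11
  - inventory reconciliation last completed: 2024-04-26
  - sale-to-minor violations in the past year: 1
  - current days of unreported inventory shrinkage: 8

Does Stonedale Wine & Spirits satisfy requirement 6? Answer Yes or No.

6. excise tax bond $85,000 ≥ $75,000 → met

Yes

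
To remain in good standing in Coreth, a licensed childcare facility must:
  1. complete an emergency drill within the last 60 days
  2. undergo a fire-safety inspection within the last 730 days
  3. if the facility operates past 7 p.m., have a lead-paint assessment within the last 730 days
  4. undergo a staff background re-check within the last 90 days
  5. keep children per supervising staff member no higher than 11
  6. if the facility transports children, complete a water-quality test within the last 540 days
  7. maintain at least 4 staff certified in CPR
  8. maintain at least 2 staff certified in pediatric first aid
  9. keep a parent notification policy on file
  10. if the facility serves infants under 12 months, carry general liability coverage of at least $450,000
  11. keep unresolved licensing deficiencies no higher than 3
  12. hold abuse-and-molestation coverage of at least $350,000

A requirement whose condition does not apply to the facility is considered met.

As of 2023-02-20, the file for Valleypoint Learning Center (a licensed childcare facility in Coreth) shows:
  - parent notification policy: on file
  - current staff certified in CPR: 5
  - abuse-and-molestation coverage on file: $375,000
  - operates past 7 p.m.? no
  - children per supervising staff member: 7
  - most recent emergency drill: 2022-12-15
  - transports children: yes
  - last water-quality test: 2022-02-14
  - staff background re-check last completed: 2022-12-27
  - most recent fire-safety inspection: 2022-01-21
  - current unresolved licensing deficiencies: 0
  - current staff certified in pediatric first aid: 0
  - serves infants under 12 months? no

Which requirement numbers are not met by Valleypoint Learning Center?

1, 8

1. emergency drill 67 days ago vs limit 60 → not met
2. fire-safety inspection 395 days ago vs limit 730 → met
3. condition 'operates past 7 p.m.' does not hold → requirement n/a → met
4. staff background re-check 55 days ago vs limit 90 → met
5. children per supervising staff member 7 ≤ 11 → met
6. condition 'transports children' holds; water-quality test 371 days ago vs limit 540 → met
7. staff certified in CPR 5 ≥ 4 → met
8. staff certified in pediatric first aid 0 < 2 → not met
9. parent notification policy present → met
10. condition 'serves infants under 12 months' does not hold → requirement n/a → met
11. unresolved licensing deficiencies 0 ≤ 3 → met
12. abuse-and-molestation coverage $375,000 ≥ $350,000 → met
Not met: 1, 8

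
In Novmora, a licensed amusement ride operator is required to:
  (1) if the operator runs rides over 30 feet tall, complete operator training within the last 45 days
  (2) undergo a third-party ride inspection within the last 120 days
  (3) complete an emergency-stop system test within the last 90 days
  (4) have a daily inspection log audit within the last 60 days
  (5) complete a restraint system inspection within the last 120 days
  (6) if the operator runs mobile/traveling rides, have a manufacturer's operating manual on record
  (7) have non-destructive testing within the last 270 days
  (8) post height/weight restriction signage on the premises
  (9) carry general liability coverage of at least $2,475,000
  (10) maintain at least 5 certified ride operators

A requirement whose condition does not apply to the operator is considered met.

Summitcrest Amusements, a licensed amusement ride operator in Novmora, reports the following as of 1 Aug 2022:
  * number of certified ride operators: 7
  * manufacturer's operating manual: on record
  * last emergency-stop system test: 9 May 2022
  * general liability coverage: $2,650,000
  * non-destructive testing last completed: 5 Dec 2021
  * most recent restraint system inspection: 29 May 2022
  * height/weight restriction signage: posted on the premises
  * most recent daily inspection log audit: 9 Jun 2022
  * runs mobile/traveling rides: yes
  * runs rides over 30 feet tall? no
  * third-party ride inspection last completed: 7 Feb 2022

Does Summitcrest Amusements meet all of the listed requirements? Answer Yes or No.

1. condition 'runs rides over 30 feet tall' does not hold → requirement n/a → met
2. third-party ride inspection 175 days ago vs limit 120 → not met
3. emergency-stop system test 84 days ago vs limit 90 → met
4. daily inspection log audit 53 days ago vs limit 60 → met
5. restraint system inspection 64 days ago vs limit 120 → met
6. condition 'runs mobile/traveling rides' holds; manufacturer's operating manual present → met
7. non-destructive testing 239 days ago vs limit 270 → met
8. height/weight restriction signage present → met
9. general liability coverage $2,650,000 ≥ $2,475,000 → met
10. certified ride operators 7 ≥ 5 → met
Not met: 2

No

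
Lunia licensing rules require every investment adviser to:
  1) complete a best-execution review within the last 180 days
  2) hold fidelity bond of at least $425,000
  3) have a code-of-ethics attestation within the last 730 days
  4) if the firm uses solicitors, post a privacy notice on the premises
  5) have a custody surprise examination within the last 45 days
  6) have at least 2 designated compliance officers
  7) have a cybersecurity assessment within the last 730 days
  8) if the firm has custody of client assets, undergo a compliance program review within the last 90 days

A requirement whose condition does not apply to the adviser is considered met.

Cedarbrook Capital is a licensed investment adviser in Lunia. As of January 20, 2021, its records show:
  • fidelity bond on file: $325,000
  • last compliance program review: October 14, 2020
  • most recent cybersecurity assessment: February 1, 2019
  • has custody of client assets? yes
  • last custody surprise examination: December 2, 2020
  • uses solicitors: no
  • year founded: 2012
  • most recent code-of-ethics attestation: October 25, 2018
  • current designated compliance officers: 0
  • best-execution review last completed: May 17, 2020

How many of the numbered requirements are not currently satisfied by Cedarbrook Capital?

1. best-execution review 248 days ago vs limit 180 → not met
2. fidelity bond $325,000 < $425,000 → not met
3. code-of-ethics attestation 818 days ago vs limit 730 → not met
4. condition 'uses solicitors' does not hold → requirement n/a → met
5. custody surprise examination 49 days ago vs limit 45 → not met
6. designated compliance officers 0 < 2 → not met
7. cybersecurity assessment 719 days ago vs limit 730 → met
8. condition 'has custody of client assets' holds; compliance program review 98 days ago vs limit 90 → not met
Not met: 6 of 8

6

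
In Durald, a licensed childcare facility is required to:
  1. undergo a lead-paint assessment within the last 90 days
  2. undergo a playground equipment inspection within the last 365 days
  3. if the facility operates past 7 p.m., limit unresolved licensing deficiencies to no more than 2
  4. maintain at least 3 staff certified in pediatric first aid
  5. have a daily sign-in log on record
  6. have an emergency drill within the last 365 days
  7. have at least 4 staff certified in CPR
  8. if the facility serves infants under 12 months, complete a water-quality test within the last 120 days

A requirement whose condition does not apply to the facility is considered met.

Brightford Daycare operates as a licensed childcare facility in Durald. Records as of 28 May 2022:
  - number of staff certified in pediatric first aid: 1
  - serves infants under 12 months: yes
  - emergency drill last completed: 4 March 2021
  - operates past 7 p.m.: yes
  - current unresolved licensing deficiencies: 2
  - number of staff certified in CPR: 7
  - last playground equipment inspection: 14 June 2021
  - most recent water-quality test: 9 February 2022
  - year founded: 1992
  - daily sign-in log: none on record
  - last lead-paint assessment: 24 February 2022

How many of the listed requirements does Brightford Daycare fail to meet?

1. lead-paint assessment 93 days ago vs limit 90 → not met
2. playground equipment inspection 348 days ago vs limit 365 → met
3. condition 'operates past 7 p.m.' holds; unresolved licensing deficiencies 2 ≤ 2 → met
4. staff certified in pediatric first aid 1 < 3 → not met
5. daily sign-in log absent → not met
6. emergency drill 450 days ago vs limit 365 → not met
7. staff certified in CPR 7 ≥ 4 → met
8. condition 'serves infants under 12 months' holds; water-quality test 108 days ago vs limit 120 → met
Not met: 4 of 8

4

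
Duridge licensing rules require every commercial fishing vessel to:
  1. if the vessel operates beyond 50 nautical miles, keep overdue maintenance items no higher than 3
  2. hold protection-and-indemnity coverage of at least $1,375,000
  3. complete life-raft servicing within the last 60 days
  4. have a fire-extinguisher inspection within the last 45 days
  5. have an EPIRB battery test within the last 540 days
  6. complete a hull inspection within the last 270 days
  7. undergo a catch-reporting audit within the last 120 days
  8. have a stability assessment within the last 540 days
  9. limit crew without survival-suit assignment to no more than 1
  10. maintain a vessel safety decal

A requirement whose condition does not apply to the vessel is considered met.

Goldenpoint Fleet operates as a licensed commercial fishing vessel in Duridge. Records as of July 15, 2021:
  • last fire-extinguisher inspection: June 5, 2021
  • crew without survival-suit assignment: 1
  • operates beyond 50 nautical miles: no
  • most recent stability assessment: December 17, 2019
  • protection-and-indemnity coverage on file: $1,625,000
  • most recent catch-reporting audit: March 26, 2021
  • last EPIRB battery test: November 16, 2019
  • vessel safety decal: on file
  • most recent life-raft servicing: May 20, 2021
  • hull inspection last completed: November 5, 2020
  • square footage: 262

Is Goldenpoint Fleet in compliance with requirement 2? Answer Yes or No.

2. protection-and-indemnity coverage $1,625,000 ≥ $1,375,000 → met

Yes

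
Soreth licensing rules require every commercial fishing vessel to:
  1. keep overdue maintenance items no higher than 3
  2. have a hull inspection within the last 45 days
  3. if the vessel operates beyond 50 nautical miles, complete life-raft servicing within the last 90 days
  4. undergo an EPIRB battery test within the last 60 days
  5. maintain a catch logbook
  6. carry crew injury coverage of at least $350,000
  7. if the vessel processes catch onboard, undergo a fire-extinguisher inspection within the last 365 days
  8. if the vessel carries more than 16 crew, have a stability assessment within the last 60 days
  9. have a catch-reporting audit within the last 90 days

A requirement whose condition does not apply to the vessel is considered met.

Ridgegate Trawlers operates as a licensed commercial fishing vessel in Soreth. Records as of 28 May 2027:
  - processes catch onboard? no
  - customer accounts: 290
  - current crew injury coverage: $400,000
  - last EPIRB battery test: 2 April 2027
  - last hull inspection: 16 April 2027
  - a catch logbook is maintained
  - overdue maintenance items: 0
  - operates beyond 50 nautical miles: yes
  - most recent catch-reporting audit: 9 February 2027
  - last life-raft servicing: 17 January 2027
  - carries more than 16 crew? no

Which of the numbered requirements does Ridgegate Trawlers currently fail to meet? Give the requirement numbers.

1. overdue maintenance items 0 ≤ 3 → met
2. hull inspection 42 days ago vs limit 45 → met
3. condition 'operates beyond 50 nautical miles' holds; life-raft servicing 131 days ago vs limit 90 → not met
4. EPIRB battery test 56 days ago vs limit 60 → met
5. catch logbook present → met
6. crew injury coverage $400,000 ≥ $350,000 → met
7. condition 'processes catch onboard' does not hold → requirement n/a → met
8. condition 'carries more than 16 crew' does not hold → requirement n/a → met
9. catch-reporting audit 108 days ago vs limit 90 → not met
Not met: 3, 9

3, 9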